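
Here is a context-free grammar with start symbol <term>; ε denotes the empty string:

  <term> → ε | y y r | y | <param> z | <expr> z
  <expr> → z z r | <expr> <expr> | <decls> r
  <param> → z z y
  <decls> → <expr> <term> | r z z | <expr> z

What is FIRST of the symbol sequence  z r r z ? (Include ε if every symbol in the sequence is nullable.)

z is a terminal; add {z} and stop.

{ z }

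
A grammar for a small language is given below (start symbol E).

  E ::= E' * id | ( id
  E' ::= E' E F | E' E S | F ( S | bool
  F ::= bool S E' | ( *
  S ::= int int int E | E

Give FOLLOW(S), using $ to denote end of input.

{ (, *, bool }

In E' ::= E' E S: S is at the end, add FOLLOW(E') = { (, *, bool }.
In E' ::= F ( S: S is at the end, add FOLLOW(E') = { (, *, bool }.
In F ::= bool S E': add FIRST(E') = { (, bool }.
Union: FOLLOW(S) = { (, *, bool }.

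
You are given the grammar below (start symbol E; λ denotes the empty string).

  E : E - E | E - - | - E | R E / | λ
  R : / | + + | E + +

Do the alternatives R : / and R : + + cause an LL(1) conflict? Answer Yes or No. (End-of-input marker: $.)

FIRST(/) = { / } and FIRST(+ +) = { + }.
The FIRST sets are disjoint and neither alternative is nullable — no conflict.

No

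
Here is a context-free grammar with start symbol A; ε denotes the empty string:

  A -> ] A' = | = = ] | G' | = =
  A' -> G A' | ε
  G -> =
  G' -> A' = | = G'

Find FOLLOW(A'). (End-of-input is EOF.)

In A -> ] A' =: add FIRST(=) = { = }.
In A' -> G A': A' is at the end, add FOLLOW(A') = { = }.
In G' -> A' =: add FIRST(=) = { = }.
Union: FOLLOW(A') = { = }.

{ = }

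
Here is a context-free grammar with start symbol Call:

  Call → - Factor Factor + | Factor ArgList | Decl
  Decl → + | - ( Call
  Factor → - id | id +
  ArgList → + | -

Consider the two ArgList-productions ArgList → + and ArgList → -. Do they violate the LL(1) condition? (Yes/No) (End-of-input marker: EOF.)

No

FIRST(+) = { + } and FIRST(-) = { - }.
The FIRST sets are disjoint and neither alternative is nullable — no conflict.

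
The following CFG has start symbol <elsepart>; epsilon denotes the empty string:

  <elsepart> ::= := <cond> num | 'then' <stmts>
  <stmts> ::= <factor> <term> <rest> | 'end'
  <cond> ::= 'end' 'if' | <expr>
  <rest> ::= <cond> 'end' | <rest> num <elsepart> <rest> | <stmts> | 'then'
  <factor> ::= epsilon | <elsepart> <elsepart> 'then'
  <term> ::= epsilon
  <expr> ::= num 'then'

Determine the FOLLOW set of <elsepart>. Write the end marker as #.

<elsepart> is the start symbol, so # ∈ FOLLOW(<elsepart>).
In <rest> ::= <rest> num <elsepart> <rest>: add FIRST(<rest>) = { 'end', 'then', :=, num }.
In <factor> ::= <elsepart> <elsepart> 'then': add FIRST(<elsepart> 'then') = { 'then', := }.
In <factor> ::= <elsepart> <elsepart> 'then': add FIRST('then') = { 'then' }.
Union: FOLLOW(<elsepart>) = { #, 'end', 'then', :=, num }.

{ #, 'end', 'then', :=, num }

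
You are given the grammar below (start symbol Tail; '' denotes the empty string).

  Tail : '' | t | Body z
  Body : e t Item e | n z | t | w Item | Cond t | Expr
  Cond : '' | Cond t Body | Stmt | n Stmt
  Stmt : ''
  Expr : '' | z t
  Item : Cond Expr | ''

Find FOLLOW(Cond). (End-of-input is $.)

{ e, t, z }

In Body : Cond t: add FIRST(t) = { t }.
In Cond : Cond t Body: add FIRST(t Body) = { t }.
In Item : Cond Expr: add FIRST(Expr)\{''} = { z }.
  Since Expr is nullable, also add FOLLOW(Item) = { e, t, z }.
Union: FOLLOW(Cond) = { e, t, z }.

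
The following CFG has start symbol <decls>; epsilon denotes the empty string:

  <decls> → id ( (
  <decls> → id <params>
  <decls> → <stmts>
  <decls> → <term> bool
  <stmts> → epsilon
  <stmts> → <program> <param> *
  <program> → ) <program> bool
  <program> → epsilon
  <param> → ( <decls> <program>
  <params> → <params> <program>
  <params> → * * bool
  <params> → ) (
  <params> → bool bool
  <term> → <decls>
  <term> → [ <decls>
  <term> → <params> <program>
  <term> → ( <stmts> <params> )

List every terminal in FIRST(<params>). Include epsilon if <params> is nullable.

From <params> → <params> <program>: add FIRST(<params>) = { ), *, bool }.
<params> → * * bool contributes {*}.
<params> → ) ( contributes {)}.
<params> → bool bool contributes {bool}.
Union: FIRST(<params>) = { ), *, bool }.

{ ), *, bool }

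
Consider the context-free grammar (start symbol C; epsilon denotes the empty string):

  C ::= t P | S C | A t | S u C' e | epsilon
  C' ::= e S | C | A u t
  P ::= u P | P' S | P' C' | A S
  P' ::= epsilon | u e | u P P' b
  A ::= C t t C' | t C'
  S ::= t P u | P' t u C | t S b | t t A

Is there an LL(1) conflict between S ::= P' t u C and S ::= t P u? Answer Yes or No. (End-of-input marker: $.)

FIRST(P' t u C) = { t, u } and FIRST(t P u) = { t }.
Both contain t, so the two alternatives are not disjoint — LL(1) conflict.

Yes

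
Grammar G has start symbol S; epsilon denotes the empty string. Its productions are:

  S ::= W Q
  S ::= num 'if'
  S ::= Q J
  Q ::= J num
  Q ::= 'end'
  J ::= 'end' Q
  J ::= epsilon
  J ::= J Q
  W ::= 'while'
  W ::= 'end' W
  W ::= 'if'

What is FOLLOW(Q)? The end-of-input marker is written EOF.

{ EOF, 'end', num }

In S ::= W Q: Q is at the end, add FOLLOW(S) = { EOF }.
In S ::= Q J: add FIRST(J)\{epsilon} = { 'end', num }.
  Since J is nullable, also add FOLLOW(S) = { EOF }.
In J ::= 'end' Q: Q is at the end, add FOLLOW(J) = { EOF, 'end', num }.
In J ::= J Q: Q is at the end, add FOLLOW(J) = { EOF, 'end', num }.
Union: FOLLOW(Q) = { EOF, 'end', num }.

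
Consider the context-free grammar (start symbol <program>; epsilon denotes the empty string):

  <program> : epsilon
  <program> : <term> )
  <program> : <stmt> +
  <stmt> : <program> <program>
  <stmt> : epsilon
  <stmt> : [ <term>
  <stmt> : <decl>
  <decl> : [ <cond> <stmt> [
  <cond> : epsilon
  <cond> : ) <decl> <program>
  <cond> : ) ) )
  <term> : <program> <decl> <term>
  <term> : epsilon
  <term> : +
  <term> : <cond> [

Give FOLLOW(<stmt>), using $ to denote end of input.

{ +, [ }

In <program> : <stmt> +: add FIRST(+) = { + }.
In <decl> : [ <cond> <stmt> [: add FIRST([) = { [ }.
Union: FOLLOW(<stmt>) = { +, [ }.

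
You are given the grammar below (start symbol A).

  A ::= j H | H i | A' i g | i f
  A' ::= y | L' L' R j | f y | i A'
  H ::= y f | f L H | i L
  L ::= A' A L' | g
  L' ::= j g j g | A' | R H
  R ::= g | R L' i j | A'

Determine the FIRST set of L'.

L' ::= j g j g contributes {j}.
From L' ::= A': add FIRST(A') = { f, g, i, j, y }.
From L' ::= R H: add FIRST(R) = { f, g, i, j, y }.
Union: FIRST(L') = { f, g, i, j, y }.

{ f, g, i, j, y }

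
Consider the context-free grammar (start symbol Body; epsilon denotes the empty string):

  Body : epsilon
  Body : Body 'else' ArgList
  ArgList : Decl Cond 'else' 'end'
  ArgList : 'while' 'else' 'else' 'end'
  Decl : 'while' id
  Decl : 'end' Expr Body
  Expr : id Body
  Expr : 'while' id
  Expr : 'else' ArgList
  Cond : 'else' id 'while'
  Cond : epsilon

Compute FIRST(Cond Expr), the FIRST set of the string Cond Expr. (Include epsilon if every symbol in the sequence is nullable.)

Add FIRST(Cond)\{epsilon} = { 'else' }; Cond is nullable, continue.
Add FIRST(Expr) = { 'else', 'while', id }; Expr is not nullable, stop.

{ 'else', 'while', id }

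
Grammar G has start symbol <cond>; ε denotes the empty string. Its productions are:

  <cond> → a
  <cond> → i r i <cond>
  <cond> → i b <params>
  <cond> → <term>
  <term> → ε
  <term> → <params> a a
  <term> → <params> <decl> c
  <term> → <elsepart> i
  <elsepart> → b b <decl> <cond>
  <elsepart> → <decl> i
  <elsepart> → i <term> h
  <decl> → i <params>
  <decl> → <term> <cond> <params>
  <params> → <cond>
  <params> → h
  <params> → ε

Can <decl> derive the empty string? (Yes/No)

Yes

<decl> → <term> <cond> <params> and each of <term>, <cond>, <params> is nullable, so <decl> ⇒* ε.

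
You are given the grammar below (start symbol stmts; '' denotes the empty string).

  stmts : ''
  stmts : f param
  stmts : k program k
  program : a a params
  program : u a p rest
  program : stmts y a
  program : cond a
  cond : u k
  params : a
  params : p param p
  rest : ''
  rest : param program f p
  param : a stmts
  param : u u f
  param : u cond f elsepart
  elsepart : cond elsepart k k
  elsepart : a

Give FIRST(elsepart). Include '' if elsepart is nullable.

From elsepart : cond elsepart k k: add FIRST(cond) = { u }.
elsepart : a contributes {a}.
Union: FIRST(elsepart) = { a, u }.

{ a, u }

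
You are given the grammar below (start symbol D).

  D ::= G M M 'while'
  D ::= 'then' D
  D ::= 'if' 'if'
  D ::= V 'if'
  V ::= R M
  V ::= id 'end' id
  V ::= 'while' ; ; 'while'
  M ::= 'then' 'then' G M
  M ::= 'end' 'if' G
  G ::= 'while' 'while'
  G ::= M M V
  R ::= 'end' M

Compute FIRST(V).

From V ::= R M: add FIRST(R) = { 'end' }.
V ::= id 'end' id contributes {id}.
V ::= 'while' ; ; 'while' contributes {'while'}.
Union: FIRST(V) = { 'end', 'while', id }.

{ 'end', 'while', id }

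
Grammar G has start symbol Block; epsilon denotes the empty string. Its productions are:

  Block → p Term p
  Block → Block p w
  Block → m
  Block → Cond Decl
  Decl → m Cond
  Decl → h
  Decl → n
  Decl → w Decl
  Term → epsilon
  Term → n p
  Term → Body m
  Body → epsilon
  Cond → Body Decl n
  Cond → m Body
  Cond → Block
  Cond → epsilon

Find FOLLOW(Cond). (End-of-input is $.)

In Block → Cond Decl: add FIRST(Decl) = { h, m, n, w }.
In Decl → m Cond: Cond is at the end, add FOLLOW(Decl) = { $, h, m, n, p, w }.
Union: FOLLOW(Cond) = { $, h, m, n, p, w }.

{ $, h, m, n, p, w }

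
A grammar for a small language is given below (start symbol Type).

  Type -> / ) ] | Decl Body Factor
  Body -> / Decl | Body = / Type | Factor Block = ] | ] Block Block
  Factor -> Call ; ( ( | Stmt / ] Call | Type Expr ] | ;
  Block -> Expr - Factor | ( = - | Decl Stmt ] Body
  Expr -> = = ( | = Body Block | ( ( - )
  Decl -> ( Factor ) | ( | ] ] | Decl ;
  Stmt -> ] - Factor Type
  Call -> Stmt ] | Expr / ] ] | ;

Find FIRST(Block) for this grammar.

From Block -> Expr - Factor: add FIRST(Expr) = { (, = }.
Block -> ( = - contributes {(}.
From Block -> Decl Stmt ] Body: add FIRST(Decl) = { (, ] }.
Union: FIRST(Block) = { (, =, ] }.

{ (, =, ] }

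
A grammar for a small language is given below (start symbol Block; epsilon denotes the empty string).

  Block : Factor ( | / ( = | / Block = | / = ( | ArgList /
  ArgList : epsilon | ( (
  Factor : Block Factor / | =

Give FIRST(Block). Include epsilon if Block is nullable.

From Block : Factor (: add FIRST(Factor) = { (, /, = }.
Block : / ( = contributes {/}.
Block : / Block = contributes {/}.
Block : / = ( contributes {/}.
From Block : ArgList /: ArgList nullable, take FIRST(ArgList) ∪ {/} = { (, / }.
Union: FIRST(Block) = { (, /, = }.

{ (, /, = }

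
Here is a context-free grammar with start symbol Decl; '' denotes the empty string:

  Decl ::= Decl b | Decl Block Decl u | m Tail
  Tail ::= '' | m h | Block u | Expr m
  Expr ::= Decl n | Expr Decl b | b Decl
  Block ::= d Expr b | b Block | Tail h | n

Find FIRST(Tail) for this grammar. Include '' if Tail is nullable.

Tail ::= '' contributes ''.
Tail ::= m h contributes {m}.
From Tail ::= Block u: add FIRST(Block) = { b, d, h, m, n }.
From Tail ::= Expr m: add FIRST(Expr) = { b, m }.
Union: FIRST(Tail) = { b, d, h, m, n, '' }.

{ b, d, h, m, n, '' }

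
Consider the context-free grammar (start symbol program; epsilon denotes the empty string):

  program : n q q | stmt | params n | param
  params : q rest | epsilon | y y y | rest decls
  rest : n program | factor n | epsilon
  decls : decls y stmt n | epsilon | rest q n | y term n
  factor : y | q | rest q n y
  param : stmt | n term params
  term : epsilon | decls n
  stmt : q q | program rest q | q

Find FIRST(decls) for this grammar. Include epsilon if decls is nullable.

{ n, q, y, epsilon }

From decls : decls y stmt n: decls nullable, take FIRST(decls) ∪ {y} = { n, q, y }.
decls : epsilon contributes epsilon.
From decls : rest q n: rest nullable, take FIRST(rest) ∪ {q} = { n, q, y }.
decls : y term n contributes {y}.
Union: FIRST(decls) = { n, q, y, epsilon }.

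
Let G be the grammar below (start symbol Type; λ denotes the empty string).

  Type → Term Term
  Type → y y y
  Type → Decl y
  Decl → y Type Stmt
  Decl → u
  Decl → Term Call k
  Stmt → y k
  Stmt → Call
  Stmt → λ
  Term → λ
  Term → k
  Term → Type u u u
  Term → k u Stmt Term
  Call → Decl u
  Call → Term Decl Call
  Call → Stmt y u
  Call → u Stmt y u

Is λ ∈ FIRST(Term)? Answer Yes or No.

Yes

Term has an λ-production, so Term ⇒ λ.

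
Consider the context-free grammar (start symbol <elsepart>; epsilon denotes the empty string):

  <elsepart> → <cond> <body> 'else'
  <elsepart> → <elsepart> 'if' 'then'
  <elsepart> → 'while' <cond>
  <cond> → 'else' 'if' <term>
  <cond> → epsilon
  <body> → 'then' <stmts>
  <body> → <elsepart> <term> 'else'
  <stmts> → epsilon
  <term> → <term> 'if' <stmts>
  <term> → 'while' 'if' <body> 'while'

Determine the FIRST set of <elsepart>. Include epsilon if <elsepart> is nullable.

From <elsepart> → <cond> <body> 'else': <cond> nullable, take FIRST(<cond>) ∪ FIRST(<body>) = { 'else', 'then', 'while' }.
From <elsepart> → <elsepart> 'if' 'then': add FIRST(<elsepart>) = { 'else', 'then', 'while' }.
<elsepart> → 'while' <cond> contributes {'while'}.
Union: FIRST(<elsepart>) = { 'else', 'then', 'while' }.

{ 'else', 'then', 'while' }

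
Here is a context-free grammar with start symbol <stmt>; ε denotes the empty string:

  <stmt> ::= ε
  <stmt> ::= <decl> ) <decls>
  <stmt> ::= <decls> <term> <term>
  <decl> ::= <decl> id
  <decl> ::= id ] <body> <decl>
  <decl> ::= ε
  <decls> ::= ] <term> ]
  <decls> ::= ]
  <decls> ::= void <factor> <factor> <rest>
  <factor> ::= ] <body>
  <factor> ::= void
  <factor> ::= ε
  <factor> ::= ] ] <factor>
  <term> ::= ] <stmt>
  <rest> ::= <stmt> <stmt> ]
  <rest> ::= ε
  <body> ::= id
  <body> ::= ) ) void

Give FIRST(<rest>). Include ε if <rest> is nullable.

{ ), ], id, void, ε }

From <rest> ::= <stmt> <stmt> ]: <stmt>, <stmt> nullable, take FIRST(<stmt>) ∪ FIRST(<stmt>) ∪ {]} = { ), ], id, void }.
<rest> ::= ε contributes ε.
Union: FIRST(<rest>) = { ), ], id, void, ε }.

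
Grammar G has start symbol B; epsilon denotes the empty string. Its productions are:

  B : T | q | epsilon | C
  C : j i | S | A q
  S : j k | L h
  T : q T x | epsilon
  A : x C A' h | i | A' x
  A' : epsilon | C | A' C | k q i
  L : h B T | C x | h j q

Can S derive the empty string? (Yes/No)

No

Nullable nonterminals: A', B, T.
No production of S has an RHS whose symbols are all nullable, so S is not nullable.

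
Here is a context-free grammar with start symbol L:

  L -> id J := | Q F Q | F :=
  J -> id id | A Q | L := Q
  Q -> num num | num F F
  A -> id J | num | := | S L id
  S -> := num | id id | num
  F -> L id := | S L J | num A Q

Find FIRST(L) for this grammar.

{ :=, id, num }

L -> id J := contributes {id}.
From L -> Q F Q: add FIRST(Q) = { num }.
From L -> F :=: add FIRST(F) = { :=, id, num }.
Union: FIRST(L) = { :=, id, num }.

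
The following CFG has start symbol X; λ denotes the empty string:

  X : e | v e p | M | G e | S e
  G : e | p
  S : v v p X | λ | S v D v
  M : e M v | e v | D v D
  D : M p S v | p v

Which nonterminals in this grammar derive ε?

Directly nullable (have an λ-production): S.
No other nonterminal has a production whose RHS symbols are all nullable.

{ S }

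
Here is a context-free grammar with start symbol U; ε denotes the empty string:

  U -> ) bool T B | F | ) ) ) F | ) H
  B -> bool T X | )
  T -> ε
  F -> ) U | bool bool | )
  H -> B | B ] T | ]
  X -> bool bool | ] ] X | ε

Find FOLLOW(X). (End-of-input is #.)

In B -> bool T X: X is at the end, add FOLLOW(B) = { #, ] }.
In X -> ] ] X: X is at the end, add FOLLOW(X) = { #, ] }.
Union: FOLLOW(X) = { #, ] }.

{ #, ] }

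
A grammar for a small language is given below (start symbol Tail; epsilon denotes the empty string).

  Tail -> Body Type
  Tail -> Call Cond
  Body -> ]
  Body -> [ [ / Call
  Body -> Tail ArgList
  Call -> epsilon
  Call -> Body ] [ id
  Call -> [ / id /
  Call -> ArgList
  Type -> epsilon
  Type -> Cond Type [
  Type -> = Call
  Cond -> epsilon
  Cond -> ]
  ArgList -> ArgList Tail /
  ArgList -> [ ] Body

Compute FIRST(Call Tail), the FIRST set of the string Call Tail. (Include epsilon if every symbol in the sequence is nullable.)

Add FIRST(Call)\{epsilon} = { [, ] }; Call is nullable, continue.
Add FIRST(Tail)\{epsilon} = { [, ] }; Tail is nullable, continue.
Every symbol is nullable, so include epsilon.

{ [, ], epsilon }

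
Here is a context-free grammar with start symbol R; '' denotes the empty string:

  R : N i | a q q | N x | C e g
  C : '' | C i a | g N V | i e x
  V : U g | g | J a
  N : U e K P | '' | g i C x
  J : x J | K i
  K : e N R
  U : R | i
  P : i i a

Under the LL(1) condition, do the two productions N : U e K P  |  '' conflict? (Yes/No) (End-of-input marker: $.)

Yes

FIRST(U e K P) = { a, e, g, i, x } and FIRST('') = { '' }.
The second alternative is nullable and FOLLOW(N) = { a, e, g, i, x } shares a with FIRST of the first — conflict.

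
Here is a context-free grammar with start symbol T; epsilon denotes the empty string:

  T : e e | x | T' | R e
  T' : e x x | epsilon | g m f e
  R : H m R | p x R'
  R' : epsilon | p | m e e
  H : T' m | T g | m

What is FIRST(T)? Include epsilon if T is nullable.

{ e, g, m, p, x, epsilon }

T : e e contributes {e}.
T : x contributes {x}.
From T : T': add FIRST(T') = { e, g, epsilon } (including epsilon since T' is nullable).
From T : R e: add FIRST(R) = { e, g, m, p, x }.
Union: FIRST(T) = { e, g, m, p, x, epsilon }.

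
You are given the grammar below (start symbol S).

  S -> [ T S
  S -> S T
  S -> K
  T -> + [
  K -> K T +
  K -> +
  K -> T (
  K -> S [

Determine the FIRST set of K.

From K -> K T +: add FIRST(K) = { +, [ }.
K -> + contributes {+}.
From K -> T (: add FIRST(T) = { + }.
From K -> S [: add FIRST(S) = { +, [ }.
Union: FIRST(K) = { +, [ }.

{ +, [ }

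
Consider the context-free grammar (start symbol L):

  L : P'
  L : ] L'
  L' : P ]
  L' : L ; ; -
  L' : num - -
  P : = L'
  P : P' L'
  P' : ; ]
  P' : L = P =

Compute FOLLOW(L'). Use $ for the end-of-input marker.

{ $, ;, =, ] }

In L : ] L': L' is at the end, add FOLLOW(L) = { $, ;, = }.
In P : = L': L' is at the end, add FOLLOW(P) = { =, ] }.
In P : P' L': L' is at the end, add FOLLOW(P) = { =, ] }.
Union: FOLLOW(L') = { $, ;, =, ] }.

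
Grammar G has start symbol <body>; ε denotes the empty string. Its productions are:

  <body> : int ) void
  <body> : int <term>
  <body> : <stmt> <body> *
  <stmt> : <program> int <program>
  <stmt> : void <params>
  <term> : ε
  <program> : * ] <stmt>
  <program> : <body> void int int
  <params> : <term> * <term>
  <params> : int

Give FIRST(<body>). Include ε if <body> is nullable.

{ *, int, void }

<body> : int ) void contributes {int}.
<body> : int <term> contributes {int}.
From <body> : <stmt> <body> *: add FIRST(<stmt>) = { *, int, void }.
Union: FIRST(<body>) = { *, int, void }.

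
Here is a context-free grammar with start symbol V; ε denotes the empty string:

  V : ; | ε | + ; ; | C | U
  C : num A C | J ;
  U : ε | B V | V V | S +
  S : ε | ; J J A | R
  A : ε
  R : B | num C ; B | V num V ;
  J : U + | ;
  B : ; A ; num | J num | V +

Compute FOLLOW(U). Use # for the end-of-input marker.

{ #, +, ;, num }

In V : U: U is at the end, add FOLLOW(V) = { #, +, ;, num }.
In J : U +: add FIRST(+) = { + }.
Union: FOLLOW(U) = { #, +, ;, num }.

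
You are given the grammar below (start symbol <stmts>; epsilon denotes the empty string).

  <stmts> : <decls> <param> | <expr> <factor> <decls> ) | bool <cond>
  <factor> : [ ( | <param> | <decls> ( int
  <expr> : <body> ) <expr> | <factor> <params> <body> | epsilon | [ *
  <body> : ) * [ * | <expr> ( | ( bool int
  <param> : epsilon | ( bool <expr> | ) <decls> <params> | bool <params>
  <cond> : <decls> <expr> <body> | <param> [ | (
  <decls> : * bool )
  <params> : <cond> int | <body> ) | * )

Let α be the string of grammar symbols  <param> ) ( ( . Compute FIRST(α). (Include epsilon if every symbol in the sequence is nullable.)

Add FIRST(<param>)\{epsilon} = { (, ), bool }; <param> is nullable, continue.
) is a terminal; add {)} and stop.

{ (, ), bool }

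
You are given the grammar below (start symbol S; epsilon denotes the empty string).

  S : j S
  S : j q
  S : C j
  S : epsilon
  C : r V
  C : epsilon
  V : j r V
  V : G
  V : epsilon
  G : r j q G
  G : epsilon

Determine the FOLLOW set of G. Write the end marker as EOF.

In V : G: G is at the end, add FOLLOW(V) = { j }.
In G : r j q G: G is at the end, add FOLLOW(G) = { j }.
Union: FOLLOW(G) = { j }.

{ j }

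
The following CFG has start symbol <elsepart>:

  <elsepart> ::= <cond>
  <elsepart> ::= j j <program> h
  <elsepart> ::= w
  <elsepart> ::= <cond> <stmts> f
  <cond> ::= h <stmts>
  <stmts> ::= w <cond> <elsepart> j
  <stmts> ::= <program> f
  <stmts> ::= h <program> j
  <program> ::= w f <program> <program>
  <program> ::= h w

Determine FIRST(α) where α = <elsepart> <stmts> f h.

{ h, j, w }

Add FIRST(<elsepart>) = { h, j, w }; <elsepart> is not nullable, stop.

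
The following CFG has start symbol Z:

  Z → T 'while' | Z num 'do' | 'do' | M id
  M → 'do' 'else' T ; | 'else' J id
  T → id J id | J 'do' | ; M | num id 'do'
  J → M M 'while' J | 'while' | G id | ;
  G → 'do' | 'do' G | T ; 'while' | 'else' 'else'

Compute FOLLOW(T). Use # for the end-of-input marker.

{ 'while', ; }

In Z → T 'while': add FIRST('while') = { 'while' }.
In M → 'do' 'else' T ;: add FIRST(;) = { ; }.
In G → T ; 'while': add FIRST(; 'while') = { ; }.
Union: FOLLOW(T) = { 'while', ; }.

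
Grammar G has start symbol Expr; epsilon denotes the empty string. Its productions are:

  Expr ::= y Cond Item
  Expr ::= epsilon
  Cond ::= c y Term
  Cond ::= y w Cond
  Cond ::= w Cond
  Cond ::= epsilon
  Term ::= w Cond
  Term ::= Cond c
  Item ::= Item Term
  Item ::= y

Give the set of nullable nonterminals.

Directly nullable (have an epsilon-production): Expr, Cond.
No other nonterminal has a production whose RHS symbols are all nullable.

{ Cond, Expr }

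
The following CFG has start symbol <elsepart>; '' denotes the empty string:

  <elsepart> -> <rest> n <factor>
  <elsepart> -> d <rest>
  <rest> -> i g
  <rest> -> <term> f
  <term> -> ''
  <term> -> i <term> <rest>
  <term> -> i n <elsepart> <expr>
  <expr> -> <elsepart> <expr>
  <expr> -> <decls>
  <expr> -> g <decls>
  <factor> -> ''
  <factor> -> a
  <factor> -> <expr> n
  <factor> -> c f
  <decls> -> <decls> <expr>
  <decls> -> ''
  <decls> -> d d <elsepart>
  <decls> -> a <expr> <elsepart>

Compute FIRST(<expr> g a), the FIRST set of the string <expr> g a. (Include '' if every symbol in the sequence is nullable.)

{ a, d, f, g, i }

Add FIRST(<expr>)\{''} = { a, d, f, g, i }; <expr> is nullable, continue.
g is a terminal; add {g} and stop.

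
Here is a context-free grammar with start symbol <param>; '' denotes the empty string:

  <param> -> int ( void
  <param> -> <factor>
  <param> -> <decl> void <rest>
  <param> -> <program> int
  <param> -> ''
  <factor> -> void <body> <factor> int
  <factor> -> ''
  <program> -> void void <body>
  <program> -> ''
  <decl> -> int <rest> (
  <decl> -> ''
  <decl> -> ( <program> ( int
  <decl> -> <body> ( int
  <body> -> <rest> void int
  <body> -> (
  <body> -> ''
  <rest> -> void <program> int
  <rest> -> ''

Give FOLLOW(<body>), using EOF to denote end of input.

In <factor> -> void <body> <factor> int: add FIRST(<factor> int) = { int, void }.
In <program> -> void void <body>: <body> is at the end, add FOLLOW(<program>) = { (, int }.
In <decl> -> <body> ( int: add FIRST(( int) = { ( }.
Union: FOLLOW(<body>) = { (, int, void }.

{ (, int, void }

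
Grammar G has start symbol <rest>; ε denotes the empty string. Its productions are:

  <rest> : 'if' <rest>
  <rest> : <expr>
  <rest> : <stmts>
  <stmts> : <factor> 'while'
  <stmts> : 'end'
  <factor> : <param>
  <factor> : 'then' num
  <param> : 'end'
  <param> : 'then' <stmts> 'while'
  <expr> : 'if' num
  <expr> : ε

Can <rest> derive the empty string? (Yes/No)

Yes

<rest> : <expr> and each of <expr> is nullable, so <rest> ⇒* ε.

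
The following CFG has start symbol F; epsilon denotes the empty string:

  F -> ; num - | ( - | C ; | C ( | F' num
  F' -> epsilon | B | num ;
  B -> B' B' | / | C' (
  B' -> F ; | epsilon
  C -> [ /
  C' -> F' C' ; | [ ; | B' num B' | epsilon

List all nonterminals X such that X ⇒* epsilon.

{ B, B', C', F' }

Directly nullable (have an epsilon-production): F', B', C'.
B -> B' B' with every symbol nullable, so B is nullable.
No other nonterminal has a production whose RHS symbols are all nullable.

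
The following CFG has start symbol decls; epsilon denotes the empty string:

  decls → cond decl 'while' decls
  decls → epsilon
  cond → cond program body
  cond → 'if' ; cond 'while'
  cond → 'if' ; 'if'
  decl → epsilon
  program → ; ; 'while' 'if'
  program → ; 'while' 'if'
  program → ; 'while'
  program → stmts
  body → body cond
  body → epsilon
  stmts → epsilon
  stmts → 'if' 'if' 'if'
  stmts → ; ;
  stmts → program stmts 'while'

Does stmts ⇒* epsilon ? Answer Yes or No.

Yes

stmts has an epsilon-production, so stmts ⇒ epsilon.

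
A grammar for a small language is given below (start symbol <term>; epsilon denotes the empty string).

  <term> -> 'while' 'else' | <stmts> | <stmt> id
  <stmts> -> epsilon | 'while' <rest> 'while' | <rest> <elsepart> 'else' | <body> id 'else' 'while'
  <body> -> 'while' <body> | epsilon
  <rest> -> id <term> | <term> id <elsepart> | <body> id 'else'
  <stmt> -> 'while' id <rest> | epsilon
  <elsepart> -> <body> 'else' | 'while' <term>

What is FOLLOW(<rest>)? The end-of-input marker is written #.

In <stmts> -> 'while' <rest> 'while': add FIRST('while') = { 'while' }.
In <stmts> -> <rest> <elsepart> 'else': add FIRST(<elsepart> 'else') = { 'else', 'while' }.
In <stmt> -> 'while' id <rest>: <rest> is at the end, add FOLLOW(<stmt>) = { id }.
Union: FOLLOW(<rest>) = { 'else', 'while', id }.

{ 'else', 'while', id }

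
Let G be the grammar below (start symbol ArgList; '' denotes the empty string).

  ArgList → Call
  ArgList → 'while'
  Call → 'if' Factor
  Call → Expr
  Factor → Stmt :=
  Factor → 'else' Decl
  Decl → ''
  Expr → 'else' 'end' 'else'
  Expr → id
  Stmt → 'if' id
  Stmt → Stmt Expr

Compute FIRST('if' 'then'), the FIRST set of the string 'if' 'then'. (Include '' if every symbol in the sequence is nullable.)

'if' is a terminal; add {'if'} and stop.

{ 'if' }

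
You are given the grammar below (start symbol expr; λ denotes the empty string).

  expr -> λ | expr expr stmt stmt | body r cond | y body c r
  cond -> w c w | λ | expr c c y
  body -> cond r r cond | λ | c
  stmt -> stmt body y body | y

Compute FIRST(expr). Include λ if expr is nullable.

expr -> λ contributes λ.
From expr -> expr expr stmt stmt: expr, expr nullable, take FIRST(expr) ∪ FIRST(expr) ∪ FIRST(stmt) = { c, r, w, y }.
From expr -> body r cond: body nullable, take FIRST(body) ∪ {r} = { c, r, w, y }.
expr -> y body c r contributes {y}.
Union: FIRST(expr) = { c, r, w, y, λ }.

{ c, r, w, y, λ }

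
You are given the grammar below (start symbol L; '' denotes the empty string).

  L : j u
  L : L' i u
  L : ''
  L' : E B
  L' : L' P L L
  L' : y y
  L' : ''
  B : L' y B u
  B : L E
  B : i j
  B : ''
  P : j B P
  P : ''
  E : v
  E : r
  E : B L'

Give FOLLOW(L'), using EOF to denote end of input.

{ i, j, r, u, v, y }

In L : L' i u: add FIRST(i u) = { i }.
In L' : L' P L L: add FIRST(P L L)\{''} = { i, j, r, v, y }.
  Since P L L is nullable, also add FOLLOW(L') = { i, j, r, u, v, y }.
In B : L' y B u: add FIRST(y B u) = { y }.
In E : B L': L' is at the end, add FOLLOW(E) = { i, j, r, u, v, y }.
Union: FOLLOW(L') = { i, j, r, u, v, y }.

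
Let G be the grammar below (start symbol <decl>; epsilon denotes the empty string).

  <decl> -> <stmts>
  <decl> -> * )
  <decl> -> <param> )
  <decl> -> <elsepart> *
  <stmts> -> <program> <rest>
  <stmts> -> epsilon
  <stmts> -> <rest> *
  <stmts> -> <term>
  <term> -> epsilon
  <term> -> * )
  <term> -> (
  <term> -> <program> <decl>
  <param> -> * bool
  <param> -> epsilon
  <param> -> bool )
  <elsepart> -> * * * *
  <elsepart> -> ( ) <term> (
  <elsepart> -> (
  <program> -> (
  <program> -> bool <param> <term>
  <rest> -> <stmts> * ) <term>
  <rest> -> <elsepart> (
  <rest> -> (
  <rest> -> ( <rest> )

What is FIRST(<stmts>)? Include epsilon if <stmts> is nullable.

From <stmts> -> <program> <rest>: add FIRST(<program>) = { (, bool }.
<stmts> -> epsilon contributes epsilon.
From <stmts> -> <rest> *: add FIRST(<rest>) = { (, *, bool }.
From <stmts> -> <term>: add FIRST(<term>) = { (, *, bool, epsilon } (including epsilon since <term> is nullable).
Union: FIRST(<stmts>) = { (, *, bool, epsilon }.

{ (, *, bool, epsilon }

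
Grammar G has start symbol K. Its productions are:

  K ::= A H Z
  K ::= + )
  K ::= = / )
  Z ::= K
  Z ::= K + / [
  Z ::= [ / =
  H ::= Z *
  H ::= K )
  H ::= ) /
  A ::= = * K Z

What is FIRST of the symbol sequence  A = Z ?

Add FIRST(A) = { = }; A is not nullable, stop.

{ = }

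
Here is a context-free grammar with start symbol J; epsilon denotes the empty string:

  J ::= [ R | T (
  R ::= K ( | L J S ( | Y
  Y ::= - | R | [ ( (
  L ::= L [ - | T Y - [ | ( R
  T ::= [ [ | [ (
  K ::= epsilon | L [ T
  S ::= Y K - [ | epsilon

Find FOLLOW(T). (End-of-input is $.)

{ (, -, [ }

In J ::= T (: add FIRST(() = { ( }.
In L ::= T Y - [: add FIRST(Y - [) = { (, -, [ }.
In K ::= L [ T: T is at the end, add FOLLOW(K) = { (, - }.
Union: FOLLOW(T) = { (, -, [ }.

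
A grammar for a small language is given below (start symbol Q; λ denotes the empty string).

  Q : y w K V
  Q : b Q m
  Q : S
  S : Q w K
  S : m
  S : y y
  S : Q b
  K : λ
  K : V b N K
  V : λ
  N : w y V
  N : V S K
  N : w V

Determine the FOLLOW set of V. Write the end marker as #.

{ #, b, m, w, y }

In Q : y w K V: V is at the end, add FOLLOW(Q) = { #, b, m, w }.
In K : V b N K: add FIRST(b N K) = { b }.
In N : w y V: V is at the end, add FOLLOW(N) = { #, b, m, w }.
In N : V S K: add FIRST(S K) = { b, m, y }.
In N : w V: V is at the end, add FOLLOW(N) = { #, b, m, w }.
Union: FOLLOW(V) = { #, b, m, w, y }.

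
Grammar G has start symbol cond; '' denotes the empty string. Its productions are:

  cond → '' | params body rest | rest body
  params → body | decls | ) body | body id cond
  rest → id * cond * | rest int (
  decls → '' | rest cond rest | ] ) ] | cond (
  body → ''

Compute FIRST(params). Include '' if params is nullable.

From params → body: add FIRST(body) = { '' } (including '' since body is nullable).
From params → decls: add FIRST(decls) = { (, ), ], id, '' } (including '' since decls is nullable).
params → ) body contributes {)}.
From params → body id cond: body nullable, take FIRST(body) ∪ {id} = { id }.
Union: FIRST(params) = { (, ), ], id, '' }.

{ (, ), ], id, '' }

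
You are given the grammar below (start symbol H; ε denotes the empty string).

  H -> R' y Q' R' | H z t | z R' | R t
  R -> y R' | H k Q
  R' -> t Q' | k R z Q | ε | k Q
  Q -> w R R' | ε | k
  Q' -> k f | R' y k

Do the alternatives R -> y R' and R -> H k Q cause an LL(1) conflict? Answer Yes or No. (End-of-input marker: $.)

Yes

FIRST(y R') = { y } and FIRST(H k Q) = { k, t, y, z }.
Both contain y, so the two alternatives are not disjoint — LL(1) conflict.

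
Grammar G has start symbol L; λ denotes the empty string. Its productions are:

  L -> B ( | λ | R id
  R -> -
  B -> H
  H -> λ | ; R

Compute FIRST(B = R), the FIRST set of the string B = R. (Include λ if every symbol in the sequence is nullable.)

Add FIRST(B)\{λ} = { ; }; B is nullable, continue.
= is a terminal; add {=} and stop.

{ ;, = }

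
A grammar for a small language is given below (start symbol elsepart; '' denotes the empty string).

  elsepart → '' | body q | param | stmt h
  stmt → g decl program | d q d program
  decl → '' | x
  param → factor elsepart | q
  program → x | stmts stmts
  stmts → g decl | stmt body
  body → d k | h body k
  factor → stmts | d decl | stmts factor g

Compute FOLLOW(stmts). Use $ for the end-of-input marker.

In program → stmts stmts: add FIRST(stmts) = { d, g }.
In program → stmts stmts: stmts is at the end, add FOLLOW(program) = { d, h }.
In factor → stmts: stmts is at the end, add FOLLOW(factor) = { $, d, g, h, q }.
In factor → stmts factor g: add FIRST(factor g) = { d, g }.
Union: FOLLOW(stmts) = { $, d, g, h, q }.

{ $, d, g, h, q }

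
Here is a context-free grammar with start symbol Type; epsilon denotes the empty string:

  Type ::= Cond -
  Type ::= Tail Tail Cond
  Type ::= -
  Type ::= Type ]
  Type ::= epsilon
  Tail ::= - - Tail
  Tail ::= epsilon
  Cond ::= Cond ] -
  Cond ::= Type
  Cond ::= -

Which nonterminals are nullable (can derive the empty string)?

{ Cond, Tail, Type }

Directly nullable (have an epsilon-production): Type, Tail.
Cond ::= Type with every symbol nullable, so Cond is nullable.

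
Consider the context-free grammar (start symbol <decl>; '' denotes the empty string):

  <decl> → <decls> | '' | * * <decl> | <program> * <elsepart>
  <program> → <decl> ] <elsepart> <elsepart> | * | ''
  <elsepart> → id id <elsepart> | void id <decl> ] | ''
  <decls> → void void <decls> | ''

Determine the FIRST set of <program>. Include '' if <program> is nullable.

{ *, ], void, '' }

From <program> → <decl> ] <elsepart> <elsepart>: <decl> nullable, take FIRST(<decl>) ∪ {]} = { *, ], void }.
<program> → * contributes {*}.
<program> → '' contributes ''.
Union: FIRST(<program>) = { *, ], void, '' }.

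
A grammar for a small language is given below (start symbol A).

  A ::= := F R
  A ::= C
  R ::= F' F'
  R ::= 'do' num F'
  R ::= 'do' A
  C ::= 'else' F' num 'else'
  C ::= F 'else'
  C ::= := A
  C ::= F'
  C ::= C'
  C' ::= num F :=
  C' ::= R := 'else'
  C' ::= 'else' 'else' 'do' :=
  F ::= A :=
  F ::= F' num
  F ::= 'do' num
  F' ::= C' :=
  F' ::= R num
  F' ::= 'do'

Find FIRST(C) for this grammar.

C ::= 'else' F' num 'else' contributes {'else'}.
From C ::= F 'else': add FIRST(F) = { 'do', 'else', :=, num }.
C ::= := A contributes {:=}.
From C ::= F': add FIRST(F') = { 'do', 'else', num }.
From C ::= C': add FIRST(C') = { 'do', 'else', num }.
Union: FIRST(C) = { 'do', 'else', :=, num }.

{ 'do', 'else', :=, num }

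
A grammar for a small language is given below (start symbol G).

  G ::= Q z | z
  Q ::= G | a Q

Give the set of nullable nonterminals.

No nonterminal has an empty production or an RHS whose symbols are all nullable.

{ } (none)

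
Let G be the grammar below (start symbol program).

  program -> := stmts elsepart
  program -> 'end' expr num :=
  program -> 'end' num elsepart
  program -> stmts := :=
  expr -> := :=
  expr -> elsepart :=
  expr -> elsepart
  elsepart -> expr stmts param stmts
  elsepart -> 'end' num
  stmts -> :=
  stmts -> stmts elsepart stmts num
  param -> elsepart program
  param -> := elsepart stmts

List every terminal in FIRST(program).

{ 'end', := }

program -> := stmts elsepart contributes {:=}.
program -> 'end' expr num := contributes {'end'}.
program -> 'end' num elsepart contributes {'end'}.
From program -> stmts := :=: add FIRST(stmts) = { := }.
Union: FIRST(program) = { 'end', := }.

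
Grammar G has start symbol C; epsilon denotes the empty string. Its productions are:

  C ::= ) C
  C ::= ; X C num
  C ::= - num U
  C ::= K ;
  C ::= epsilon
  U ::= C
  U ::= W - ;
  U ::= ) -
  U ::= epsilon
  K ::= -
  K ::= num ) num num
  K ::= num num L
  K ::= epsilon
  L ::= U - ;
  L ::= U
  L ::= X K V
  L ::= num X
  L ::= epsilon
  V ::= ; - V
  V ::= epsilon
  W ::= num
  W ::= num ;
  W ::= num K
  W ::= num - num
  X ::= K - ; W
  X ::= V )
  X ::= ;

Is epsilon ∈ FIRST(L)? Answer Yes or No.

Yes

L has an epsilon-production, so L ⇒ epsilon.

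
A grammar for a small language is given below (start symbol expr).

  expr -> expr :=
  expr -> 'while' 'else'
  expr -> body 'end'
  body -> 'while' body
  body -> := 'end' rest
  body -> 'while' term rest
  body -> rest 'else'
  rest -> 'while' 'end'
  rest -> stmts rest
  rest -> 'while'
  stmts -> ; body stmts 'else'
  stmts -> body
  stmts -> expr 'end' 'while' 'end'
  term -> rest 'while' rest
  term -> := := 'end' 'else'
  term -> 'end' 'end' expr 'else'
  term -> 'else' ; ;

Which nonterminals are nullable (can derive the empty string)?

{ } (none)

No nonterminal has an empty production or an RHS whose symbols are all nullable.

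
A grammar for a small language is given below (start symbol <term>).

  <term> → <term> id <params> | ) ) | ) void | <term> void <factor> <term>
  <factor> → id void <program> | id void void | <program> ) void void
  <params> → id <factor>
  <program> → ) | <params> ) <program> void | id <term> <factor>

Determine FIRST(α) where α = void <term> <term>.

{ void }

void is a terminal; add {void} and stop.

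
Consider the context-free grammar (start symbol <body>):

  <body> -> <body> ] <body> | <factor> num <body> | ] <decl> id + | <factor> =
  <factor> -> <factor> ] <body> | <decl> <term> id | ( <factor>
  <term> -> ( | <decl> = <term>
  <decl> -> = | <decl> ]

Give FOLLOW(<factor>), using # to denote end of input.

{ =, ], num }

In <body> -> <factor> num <body>: add FIRST(num <body>) = { num }.
In <body> -> <factor> =: add FIRST(=) = { = }.
In <factor> -> <factor> ] <body>: add FIRST(] <body>) = { ] }.
In <factor> -> ( <factor>: <factor> is at the end, add FOLLOW(<factor>) = { =, ], num }.
Union: FOLLOW(<factor>) = { =, ], num }.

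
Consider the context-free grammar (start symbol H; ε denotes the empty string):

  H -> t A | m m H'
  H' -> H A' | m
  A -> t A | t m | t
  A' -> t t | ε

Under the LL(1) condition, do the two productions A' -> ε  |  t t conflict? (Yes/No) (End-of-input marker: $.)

FIRST(ε) = { ε } and FIRST(t t) = { t }.
The first alternative is nullable and FOLLOW(A') = { $, t } shares t with FIRST of the second — conflict.

Yes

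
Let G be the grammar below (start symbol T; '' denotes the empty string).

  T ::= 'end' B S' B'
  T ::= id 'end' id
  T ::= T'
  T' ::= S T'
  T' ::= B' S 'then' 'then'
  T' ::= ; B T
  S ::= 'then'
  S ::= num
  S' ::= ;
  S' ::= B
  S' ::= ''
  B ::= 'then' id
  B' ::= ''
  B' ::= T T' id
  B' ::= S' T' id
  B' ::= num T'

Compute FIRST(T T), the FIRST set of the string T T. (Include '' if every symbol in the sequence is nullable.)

Add FIRST(T) = { 'end', 'then', ;, id, num }; T is not nullable, stop.

{ 'end', 'then', ;, id, num }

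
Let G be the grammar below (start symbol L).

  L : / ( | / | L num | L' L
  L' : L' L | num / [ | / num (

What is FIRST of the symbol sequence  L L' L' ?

{ /, num }

Add FIRST(L) = { /, num }; L is not nullable, stop.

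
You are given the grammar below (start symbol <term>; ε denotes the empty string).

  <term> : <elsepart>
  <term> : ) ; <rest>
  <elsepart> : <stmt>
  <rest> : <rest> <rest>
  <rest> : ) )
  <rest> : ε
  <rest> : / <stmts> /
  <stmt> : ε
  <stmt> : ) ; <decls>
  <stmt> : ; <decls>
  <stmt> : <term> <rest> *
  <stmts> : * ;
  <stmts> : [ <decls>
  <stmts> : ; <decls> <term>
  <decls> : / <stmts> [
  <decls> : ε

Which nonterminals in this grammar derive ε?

{ <decls>, <elsepart>, <rest>, <stmt>, <term> }

Directly nullable (have an ε-production): <rest>, <stmt>, <decls>.
<term> : <elsepart> with every symbol nullable, so <term> is nullable.
<elsepart> : <stmt> with every symbol nullable, so <elsepart> is nullable.
No other nonterminal has a production whose RHS symbols are all nullable.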